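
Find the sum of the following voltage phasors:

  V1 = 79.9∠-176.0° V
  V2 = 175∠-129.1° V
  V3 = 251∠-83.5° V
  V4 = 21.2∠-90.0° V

Step 1 — Convert each phasor to rectangular form:
  V1 = 79.9·(cos(-176.0°) + j·sin(-176.0°)) = -79.71 - j5.574 V
  V2 = 175·(cos(-129.1°) + j·sin(-129.1°)) = -110.4 - j135.8 V
  V3 = 251·(cos(-83.5°) + j·sin(-83.5°)) = 28.41 - j249.4 V
  V4 = 21.2·(cos(-90.0°) + j·sin(-90.0°)) = 0 - j21.2 V
Step 2 — Sum components: V_total = -161.7 - j412 V.
Step 3 — Convert to polar: |V_total| = 442.6 V, ∠V_total = -111.4°.

V_total = 442.6∠-111.4° V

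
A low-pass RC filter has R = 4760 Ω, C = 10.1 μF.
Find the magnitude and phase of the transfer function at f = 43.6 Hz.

Step 1 — Angular frequency: ω = 2π·43.6 = 273.9 rad/s.
Step 2 — Transfer function: H(jω) = 1/(1 + jωRC).
Step 3 — Denominator: 1 + jωRC = 1 + j·273.9·4760·1.01e-05 = 1 + j13.17.
Step 4 — H = 0.005732 - j0.07549.
Step 5 — Magnitude: |H| = 0.07571 (-22.4 dB); phase: φ = -85.7°.

|H| = 0.07571 (-22.4 dB), φ = -85.7°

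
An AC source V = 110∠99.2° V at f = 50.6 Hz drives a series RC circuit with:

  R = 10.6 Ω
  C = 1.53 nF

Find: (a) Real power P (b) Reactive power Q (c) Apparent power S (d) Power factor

Step 1 — Angular frequency: ω = 2π·f = 2π·50.6 = 317.9 rad/s.
Step 2 — Component impedances:
  R: Z = R = 10.6 Ω
  C: Z = 1/(jωC) = -j/(ω·C) = 0 - j2.056e+06 Ω
Step 3 — Series combination: Z_total = R + C = 10.6 - j2.056e+06 Ω = 2.056e+06∠-90.0° Ω.
Step 4 — Source phasor: V = 110∠99.2° V = -17.59 + j108.6 V.
Step 5 — Current: I = V / Z = -5.282e-05 - j8.555e-06 A = 5.351e-05∠-170.8° A.
Step 6 — Complex power: S = V·I* = 3.035e-08 - j0.005886 VA.
Step 7 — Real power: P = Re(S) = 3.035e-08 W.
Step 8 — Reactive power: Q = Im(S) = -0.005886 VAR.
Step 9 — Apparent power: |S| = 0.005886 VA.
Step 10 — Power factor: PF = P/|S| = 5.156e-06 (leading).

(a) P = 3.035e-08 W  (b) Q = -0.005886 VAR  (c) S = 0.005886 VA  (d) PF = 5.156e-06 (leading)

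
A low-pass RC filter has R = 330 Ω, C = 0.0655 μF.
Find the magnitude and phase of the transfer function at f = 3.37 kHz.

Step 1 — Angular frequency: ω = 2π·3370 = 2.117e+04 rad/s.
Step 2 — Transfer function: H(jω) = 1/(1 + jωRC).
Step 3 — Denominator: 1 + jωRC = 1 + j·2.117e+04·330·6.55e-08 = 1 + j0.4577.
Step 4 — H = 0.8268 - j0.3784.
Step 5 — Magnitude: |H| = 0.9093 (-0.8 dB); phase: φ = -24.6°.

|H| = 0.9093 (-0.8 dB), φ = -24.6°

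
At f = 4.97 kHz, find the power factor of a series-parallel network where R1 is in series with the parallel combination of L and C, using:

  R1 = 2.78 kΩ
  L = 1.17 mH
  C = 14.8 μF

Step 1 — Angular frequency: ω = 2π·f = 2π·4970 = 3.123e+04 rad/s.
Step 2 — Component impedances:
  R1: Z = R = 2780 Ω
  L: Z = jωL = j·3.123e+04·0.00117 = 0 + j36.54 Ω
  C: Z = 1/(jωC) = -j/(ω·C) = 0 - j2.164 Ω
Step 3 — Parallel branch: L || C = 1/(1/L + 1/C) = 0 - j2.3 Ω.
Step 4 — Series with R1: Z_total = R1 + (L || C) = 2780 - j2.3 Ω = 2780∠-0.0° Ω.
Step 5 — Power factor: PF = cos(φ) = Re(Z)/|Z| = 2780/2780 = 1.
Step 6 — Type: Im(Z) = -2.3 ⇒ leading (phase φ = -0.0°).

PF = 1 (leading, φ = -0.0°)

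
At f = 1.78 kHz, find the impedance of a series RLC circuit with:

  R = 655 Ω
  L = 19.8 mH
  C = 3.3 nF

Step 1 — Angular frequency: ω = 2π·f = 2π·1780 = 1.118e+04 rad/s.
Step 2 — Component impedances:
  R: Z = R = 655 Ω
  L: Z = jωL = j·1.118e+04·0.0198 = 0 + j221.4 Ω
  C: Z = 1/(jωC) = -j/(ω·C) = 0 - j2.709e+04 Ω
Step 3 — Series combination: Z_total = R + L + C = 655 - j2.687e+04 Ω = 2.688e+04∠-88.6° Ω.

Z = 655 - j2.687e+04 Ω = 2.688e+04∠-88.6° Ω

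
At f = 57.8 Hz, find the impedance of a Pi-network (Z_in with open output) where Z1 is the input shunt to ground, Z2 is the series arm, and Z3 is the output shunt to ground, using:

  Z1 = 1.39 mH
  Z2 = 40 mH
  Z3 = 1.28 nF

Step 1 — Angular frequency: ω = 2π·f = 2π·57.8 = 363.2 rad/s.
Step 2 — Component impedances:
  Z1: Z = jωL = j·363.2·0.00139 = 0 + j0.5048 Ω
  Z2: Z = jωL = j·363.2·0.04 = 0 + j14.53 Ω
  Z3: Z = 1/(jωC) = -j/(ω·C) = 0 - j2.151e+06 Ω
Step 3 — With open output, the series arm Z2 and the output shunt Z3 appear in series to ground: Z2 + Z3 = 0 - j2.151e+06 Ω.
Step 4 — Parallel with input shunt Z1: Z_in = Z1 || (Z2 + Z3) = 0 + j0.5048 Ω = 0.5048∠90.0° Ω.

Z = 0 + j0.5048 Ω = 0.5048∠90.0° Ω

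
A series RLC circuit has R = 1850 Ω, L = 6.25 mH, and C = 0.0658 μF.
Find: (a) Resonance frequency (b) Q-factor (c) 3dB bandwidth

Step 1 — Resonance condition Im(Z)=0 gives ω₀ = 1/√(LC).
Step 2 — ω₀ = 1/√(0.00625·6.58e-08) = 4.931e+04 rad/s.
Step 3 — f₀ = ω₀/(2π) = 7848 Hz.
Step 4 — Series Q: Q = ω₀L/R = 4.931e+04·0.00625/1850 = 0.1666.
Step 5 — 3dB bandwidth: Δω = ω₀/Q = 2.96e+05 rad/s; BW = Δω/(2π) = 4.711e+04 Hz.

(a) f₀ = 7848 Hz  (b) Q = 0.1666  (c) BW = 4.711e+04 Hz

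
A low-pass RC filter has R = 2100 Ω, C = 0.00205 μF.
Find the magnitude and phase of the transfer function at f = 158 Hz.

Step 1 — Angular frequency: ω = 2π·158 = 992.7 rad/s.
Step 2 — Transfer function: H(jω) = 1/(1 + jωRC).
Step 3 — Denominator: 1 + jωRC = 1 + j·992.7·2100·2.05e-09 = 1 + j0.004274.
Step 4 — H = 1 - j0.004274.
Step 5 — Magnitude: |H| = 1 (-0.0 dB); phase: φ = -0.2°.

|H| = 1 (-0.0 dB), φ = -0.2°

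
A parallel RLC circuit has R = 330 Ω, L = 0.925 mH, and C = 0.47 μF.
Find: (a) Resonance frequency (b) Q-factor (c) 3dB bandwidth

Step 1 — Resonance: ω₀ = 1/√(LC) = 1/√(0.000925·4.7e-07) = 4.796e+04 rad/s.
Step 2 — f₀ = ω₀/(2π) = 7633 Hz.
Step 3 — Parallel Q: Q = R/(ω₀L) = 330/(4.796e+04·0.000925) = 7.439.
Step 4 — Bandwidth: Δω = ω₀/Q = 6447 rad/s; BW = Δω/(2π) = 1026 Hz.

(a) f₀ = 7633 Hz  (b) Q = 7.439  (c) BW = 1026 Hz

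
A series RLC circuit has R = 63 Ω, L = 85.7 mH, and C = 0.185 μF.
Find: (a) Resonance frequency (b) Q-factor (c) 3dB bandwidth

Step 1 — Resonance: ω₀ = 1/√(LC) = 1/√(0.0857·1.85e-07) = 7942 rad/s.
Step 2 — f₀ = ω₀/(2π) = 1264 Hz.
Step 3 — Series Q: Q = ω₀L/R = 7942·0.0857/63 = 10.8.
Step 4 — Bandwidth: Δω = ω₀/Q = 735.1 rad/s; BW = Δω/(2π) = 117 Hz.

(a) f₀ = 1264 Hz  (b) Q = 10.8  (c) BW = 117 Hz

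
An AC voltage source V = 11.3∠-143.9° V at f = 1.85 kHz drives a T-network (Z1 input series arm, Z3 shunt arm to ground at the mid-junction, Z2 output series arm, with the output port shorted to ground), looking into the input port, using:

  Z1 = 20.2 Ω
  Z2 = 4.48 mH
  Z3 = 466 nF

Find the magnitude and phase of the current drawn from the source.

Step 1 — Angular frequency: ω = 2π·f = 2π·1850 = 1.162e+04 rad/s.
Step 2 — Component impedances:
  Z1: Z = R = 20.2 Ω
  Z2: Z = jωL = j·1.162e+04·0.00448 = 0 + j52.08 Ω
  Z3: Z = 1/(jωC) = -j/(ω·C) = 0 - j184.6 Ω
Step 3 — With the output port shorted to ground, the output series arm Z2 runs from the junction to ground; the shunt arm Z3 also runs from the junction to ground. They appear in parallel: Z3 || Z2 = 0 + j72.54 Ω.
Step 4 — Series with input arm Z1: Z_in = Z1 + (Z3 || Z2) = 20.2 + j72.54 Ω = 75.3∠74.4° Ω.
Step 5 — Source phasor: V = 11.3∠-143.9° V = -9.13 - j6.658 V.
Step 6 — Ohm's law: I = V / Z_total = (-9.13 - j6.658) / (20.2 + j72.54) = -0.1177 + j0.09309 A.
Step 7 — Convert to polar: |I| = 0.1501 A, ∠I = 141.7°.

I = 0.1501∠141.7° A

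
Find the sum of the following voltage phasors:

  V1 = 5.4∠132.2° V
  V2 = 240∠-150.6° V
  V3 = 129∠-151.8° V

Step 1 — Convert each phasor to rectangular form:
  V1 = 5.4·(cos(132.2°) + j·sin(132.2°)) = -3.627 + j4 V
  V2 = 240·(cos(-150.6°) + j·sin(-150.6°)) = -209.1 - j117.8 V
  V3 = 129·(cos(-151.8°) + j·sin(-151.8°)) = -113.7 - j60.96 V
Step 2 — Sum components: V_total = -326.4 - j174.8 V.
Step 3 — Convert to polar: |V_total| = 370.3 V, ∠V_total = -151.8°.

V_total = 370.3∠-151.8° V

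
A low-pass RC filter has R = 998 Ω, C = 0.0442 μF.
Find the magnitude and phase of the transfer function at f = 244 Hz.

Step 1 — Angular frequency: ω = 2π·244 = 1533 rad/s.
Step 2 — Transfer function: H(jω) = 1/(1 + jωRC).
Step 3 — Denominator: 1 + jωRC = 1 + j·1533·998·4.42e-08 = 1 + j0.06763.
Step 4 — H = 0.9954 - j0.06732.
Step 5 — Magnitude: |H| = 0.9977 (-0.0 dB); phase: φ = -3.9°.

|H| = 0.9977 (-0.0 dB), φ = -3.9°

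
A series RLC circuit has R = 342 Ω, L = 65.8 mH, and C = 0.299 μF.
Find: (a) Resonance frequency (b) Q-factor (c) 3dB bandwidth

Step 1 — Resonance: ω₀ = 1/√(LC) = 1/√(0.0658·2.99e-07) = 7129 rad/s.
Step 2 — f₀ = ω₀/(2π) = 1135 Hz.
Step 3 — Series Q: Q = ω₀L/R = 7129·0.0658/342 = 1.372.
Step 4 — Bandwidth: Δω = ω₀/Q = 5198 rad/s; BW = Δω/(2π) = 827.2 Hz.

(a) f₀ = 1135 Hz  (b) Q = 1.372  (c) BW = 827.2 Hz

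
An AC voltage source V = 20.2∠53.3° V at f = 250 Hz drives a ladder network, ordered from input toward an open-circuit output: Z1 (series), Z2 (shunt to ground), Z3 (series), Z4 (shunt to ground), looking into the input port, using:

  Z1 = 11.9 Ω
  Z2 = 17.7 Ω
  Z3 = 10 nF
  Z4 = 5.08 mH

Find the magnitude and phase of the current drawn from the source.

Step 1 — Angular frequency: ω = 2π·f = 2π·250 = 1571 rad/s.
Step 2 — Component impedances:
  Z1: Z = R = 11.9 Ω
  Z2: Z = R = 17.7 Ω
  Z3: Z = 1/(jωC) = -j/(ω·C) = 0 - j6.366e+04 Ω
  Z4: Z = jωL = j·1571·0.00508 = 0 + j7.98 Ω
Step 3 — Ladder network (open output): work backward from the far end, alternating series and parallel combinations. Z_in = 29.6 - j0.004922 Ω = 29.6∠-0.0° Ω.
Step 4 — Source phasor: V = 20.2∠53.3° V = 12.07 + j16.2 V.
Step 5 — Ohm's law: I = V / Z_total = (12.07 + j16.2) / (29.6 - j0.004922) = 0.4077 + j0.5472 A.
Step 6 — Convert to polar: |I| = 0.6824 A, ∠I = 53.3°.

I = 0.6824∠53.3° A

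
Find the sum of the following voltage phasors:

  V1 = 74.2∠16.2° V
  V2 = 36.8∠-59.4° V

Step 1 — Convert each phasor to rectangular form:
  V1 = 74.2·(cos(16.2°) + j·sin(16.2°)) = 71.25 + j20.7 V
  V2 = 36.8·(cos(-59.4°) + j·sin(-59.4°)) = 18.73 - j31.68 V
Step 2 — Sum components: V_total = 89.99 - j10.97 V.
Step 3 — Convert to polar: |V_total| = 90.65 V, ∠V_total = -7.0°.

V_total = 90.65∠-7.0° V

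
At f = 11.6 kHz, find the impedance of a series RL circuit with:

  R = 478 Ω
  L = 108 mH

Step 1 — Angular frequency: ω = 2π·f = 2π·1.16e+04 = 7.288e+04 rad/s.
Step 2 — Component impedances:
  R: Z = R = 478 Ω
  L: Z = jωL = j·7.288e+04·0.108 = 0 + j7872 Ω
Step 3 — Series combination: Z_total = R + L = 478 + j7872 Ω = 7886∠86.5° Ω.

Z = 478 + j7872 Ω = 7886∠86.5° Ω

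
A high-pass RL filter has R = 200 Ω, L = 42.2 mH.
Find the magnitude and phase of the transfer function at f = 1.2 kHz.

Step 1 — Angular frequency: ω = 2π·1200 = 7540 rad/s.
Step 2 — Transfer function: H(jω) = jωL/(R + jωL).
Step 3 — Numerator jωL = j·318.2; denominator R + jωL = 200 + j318.2.
Step 4 — H = 0.7168 + j0.4506.
Step 5 — Magnitude: |H| = 0.8466 (-1.4 dB); phase: φ = 32.2°.

|H| = 0.8466 (-1.4 dB), φ = 32.2°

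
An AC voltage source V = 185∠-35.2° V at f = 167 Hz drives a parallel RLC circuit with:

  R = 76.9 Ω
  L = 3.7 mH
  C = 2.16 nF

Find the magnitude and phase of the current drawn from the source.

Step 1 — Angular frequency: ω = 2π·f = 2π·167 = 1049 rad/s.
Step 2 — Component impedances:
  R: Z = R = 76.9 Ω
  L: Z = jωL = j·1049·0.0037 = 0 + j3.882 Ω
  C: Z = 1/(jωC) = -j/(ω·C) = 0 - j4.412e+05 Ω
Step 3 — Parallel combination: 1/Z_total = 1/R + 1/L + 1/C; Z_total = 0.1955 + j3.873 Ω = 3.877∠87.1° Ω.
Step 4 — Source phasor: V = 185∠-35.2° V = 151.2 - j106.6 V.
Step 5 — Ohm's law: I = V / Z_total = (151.2 - j106.6) / (0.1955 + j3.873) = -25.5 - j40.32 A.
Step 6 — Convert to polar: |I| = 47.71 A, ∠I = -122.3°.

I = 47.71∠-122.3° A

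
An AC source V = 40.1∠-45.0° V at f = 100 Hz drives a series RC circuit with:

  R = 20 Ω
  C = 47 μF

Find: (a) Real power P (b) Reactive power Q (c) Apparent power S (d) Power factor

Step 1 — Angular frequency: ω = 2π·f = 2π·100 = 628.3 rad/s.
Step 2 — Component impedances:
  R: Z = R = 20 Ω
  C: Z = 1/(jωC) = -j/(ω·C) = 0 - j33.86 Ω
Step 3 — Series combination: Z_total = R + C = 20 - j33.86 Ω = 39.33∠-59.4° Ω.
Step 4 — Source phasor: V = 40.1∠-45.0° V = 28.35 - j28.35 V.
Step 5 — Current: I = V / Z = 0.9875 + j0.2541 A = 1.02∠14.4° A.
Step 6 — Complex power: S = V·I* = 20.79 - j35.21 VA.
Step 7 — Real power: P = Re(S) = 20.79 W.
Step 8 — Reactive power: Q = Im(S) = -35.21 VAR.
Step 9 — Apparent power: |S| = 40.89 VA.
Step 10 — Power factor: PF = P/|S| = 0.5085 (leading).

(a) P = 20.79 W  (b) Q = -35.21 VAR  (c) S = 40.89 VA  (d) PF = 0.5085 (leading)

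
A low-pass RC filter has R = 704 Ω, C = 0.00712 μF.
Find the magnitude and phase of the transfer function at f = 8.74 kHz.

Step 1 — Angular frequency: ω = 2π·8740 = 5.492e+04 rad/s.
Step 2 — Transfer function: H(jω) = 1/(1 + jωRC).
Step 3 — Denominator: 1 + jωRC = 1 + j·5.492e+04·704·7.12e-09 = 1 + j0.2753.
Step 4 — H = 0.9296 - j0.2559.
Step 5 — Magnitude: |H| = 0.9641 (-0.3 dB); phase: φ = -15.4°.

|H| = 0.9641 (-0.3 dB), φ = -15.4°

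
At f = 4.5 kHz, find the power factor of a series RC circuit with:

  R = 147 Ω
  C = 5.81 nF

Step 1 — Angular frequency: ω = 2π·f = 2π·4500 = 2.827e+04 rad/s.
Step 2 — Component impedances:
  R: Z = R = 147 Ω
  C: Z = 1/(jωC) = -j/(ω·C) = 0 - j6087 Ω
Step 3 — Series combination: Z_total = R + C = 147 - j6087 Ω = 6089∠-88.6° Ω.
Step 4 — Power factor: PF = cos(φ) = Re(Z)/|Z| = 147/6089 = 0.02414.
Step 5 — Type: Im(Z) = -6087 ⇒ leading (phase φ = -88.6°).

PF = 0.02414 (leading, φ = -88.6°)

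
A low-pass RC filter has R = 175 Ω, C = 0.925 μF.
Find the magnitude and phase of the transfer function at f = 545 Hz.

Step 1 — Angular frequency: ω = 2π·545 = 3424 rad/s.
Step 2 — Transfer function: H(jω) = 1/(1 + jωRC).
Step 3 — Denominator: 1 + jωRC = 1 + j·3424·175·9.25e-07 = 1 + j0.5543.
Step 4 — H = 0.765 - j0.424.
Step 5 — Magnitude: |H| = 0.8746 (-1.2 dB); phase: φ = -29.0°.

|H| = 0.8746 (-1.2 dB), φ = -29.0°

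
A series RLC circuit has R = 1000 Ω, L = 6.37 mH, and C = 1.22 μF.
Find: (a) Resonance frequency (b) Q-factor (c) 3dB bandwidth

Step 1 — Resonance: ω₀ = 1/√(LC) = 1/√(0.00637·1.22e-06) = 1.134e+04 rad/s.
Step 2 — f₀ = ω₀/(2π) = 1805 Hz.
Step 3 — Series Q: Q = ω₀L/R = 1.134e+04·0.00637/1000 = 0.07226.
Step 4 — Bandwidth: Δω = ω₀/Q = 1.57e+05 rad/s; BW = Δω/(2π) = 2.499e+04 Hz.

(a) f₀ = 1805 Hz  (b) Q = 0.07226  (c) BW = 2.499e+04 Hz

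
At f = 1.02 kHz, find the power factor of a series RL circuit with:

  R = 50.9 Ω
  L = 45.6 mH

Step 1 — Angular frequency: ω = 2π·f = 2π·1020 = 6409 rad/s.
Step 2 — Component impedances:
  R: Z = R = 50.9 Ω
  L: Z = jωL = j·6409·0.0456 = 0 + j292.2 Ω
Step 3 — Series combination: Z_total = R + L = 50.9 + j292.2 Ω = 296.6∠80.1° Ω.
Step 4 — Power factor: PF = cos(φ) = Re(Z)/|Z| = 50.9/296.6 = 0.1716.
Step 5 — Type: Im(Z) = 292.2 ⇒ lagging (phase φ = 80.1°).

PF = 0.1716 (lagging, φ = 80.1°)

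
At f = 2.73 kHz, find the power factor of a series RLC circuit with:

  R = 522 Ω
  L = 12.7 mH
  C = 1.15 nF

Step 1 — Angular frequency: ω = 2π·f = 2π·2730 = 1.715e+04 rad/s.
Step 2 — Component impedances:
  R: Z = R = 522 Ω
  L: Z = jωL = j·1.715e+04·0.0127 = 0 + j217.8 Ω
  C: Z = 1/(jωC) = -j/(ω·C) = 0 - j5.069e+04 Ω
Step 3 — Series combination: Z_total = R + L + C = 522 - j5.048e+04 Ω = 5.048e+04∠-89.4° Ω.
Step 4 — Power factor: PF = cos(φ) = Re(Z)/|Z| = 522/5.048e+04 = 0.01034.
Step 5 — Type: Im(Z) = -5.048e+04 ⇒ leading (phase φ = -89.4°).

PF = 0.01034 (leading, φ = -89.4°)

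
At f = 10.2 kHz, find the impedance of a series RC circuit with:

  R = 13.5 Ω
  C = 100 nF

Step 1 — Angular frequency: ω = 2π·f = 2π·1.02e+04 = 6.409e+04 rad/s.
Step 2 — Component impedances:
  R: Z = R = 13.5 Ω
  C: Z = 1/(jωC) = -j/(ω·C) = 0 - j156 Ω
Step 3 — Series combination: Z_total = R + C = 13.5 - j156 Ω = 156.6∠-85.1° Ω.

Z = 13.5 - j156 Ω = 156.6∠-85.1° Ω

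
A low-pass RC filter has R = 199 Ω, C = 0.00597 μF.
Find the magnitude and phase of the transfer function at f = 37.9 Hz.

Step 1 — Angular frequency: ω = 2π·37.9 = 238.1 rad/s.
Step 2 — Transfer function: H(jω) = 1/(1 + jωRC).
Step 3 — Denominator: 1 + jωRC = 1 + j·238.1·199·5.97e-09 = 1 + j0.0002829.
Step 4 — H = 1 - j0.0002829.
Step 5 — Magnitude: |H| = 1 (-0.0 dB); phase: φ = -0.0°.

|H| = 1 (-0.0 dB), φ = -0.0°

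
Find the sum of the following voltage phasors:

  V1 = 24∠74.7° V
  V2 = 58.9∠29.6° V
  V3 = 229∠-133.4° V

Step 1 — Convert each phasor to rectangular form:
  V1 = 24·(cos(74.7°) + j·sin(74.7°)) = 6.333 + j23.15 V
  V2 = 58.9·(cos(29.6°) + j·sin(29.6°)) = 51.21 + j29.09 V
  V3 = 229·(cos(-133.4°) + j·sin(-133.4°)) = -157.3 - j166.4 V
Step 2 — Sum components: V_total = -99.8 - j114.1 V.
Step 3 — Convert to polar: |V_total| = 151.6 V, ∠V_total = -131.2°.

V_total = 151.6∠-131.2° V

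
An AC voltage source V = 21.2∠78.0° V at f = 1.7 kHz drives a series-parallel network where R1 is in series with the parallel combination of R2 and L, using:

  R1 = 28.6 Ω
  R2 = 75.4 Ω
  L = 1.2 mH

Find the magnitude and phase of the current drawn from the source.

Step 1 — Angular frequency: ω = 2π·f = 2π·1700 = 1.068e+04 rad/s.
Step 2 — Component impedances:
  R1: Z = R = 28.6 Ω
  R2: Z = R = 75.4 Ω
  L: Z = jωL = j·1.068e+04·0.0012 = 0 + j12.82 Ω
Step 3 — Parallel branch: R2 || L = 1/(1/R2 + 1/L) = 2.118 + j12.46 Ω.
Step 4 — Series with R1: Z_total = R1 + (R2 || L) = 30.72 + j12.46 Ω = 33.15∠22.1° Ω.
Step 5 — Source phasor: V = 21.2∠78.0° V = 4.408 + j20.74 V.
Step 6 — Ohm's law: I = V / Z_total = (4.408 + j20.74) / (30.72 + j12.46) = 0.3583 + j0.5297 A.
Step 7 — Convert to polar: |I| = 0.6396 A, ∠I = 55.9°.

I = 0.6396∠55.9° A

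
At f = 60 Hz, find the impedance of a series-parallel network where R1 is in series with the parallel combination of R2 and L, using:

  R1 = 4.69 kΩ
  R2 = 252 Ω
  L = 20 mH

Step 1 — Angular frequency: ω = 2π·f = 2π·60 = 377 rad/s.
Step 2 — Component impedances:
  R1: Z = R = 4690 Ω
  R2: Z = R = 252 Ω
  L: Z = jωL = j·377·0.02 = 0 + j7.54 Ω
Step 3 — Parallel branch: R2 || L = 1/(1/R2 + 1/L) = 0.2254 + j7.533 Ω.
Step 4 — Series with R1: Z_total = R1 + (R2 || L) = 4690 + j7.533 Ω = 4690∠0.1° Ω.

Z = 4690 + j7.533 Ω = 4690∠0.1° Ω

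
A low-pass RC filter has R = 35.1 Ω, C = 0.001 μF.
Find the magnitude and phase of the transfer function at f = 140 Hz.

Step 1 — Angular frequency: ω = 2π·140 = 879.6 rad/s.
Step 2 — Transfer function: H(jω) = 1/(1 + jωRC).
Step 3 — Denominator: 1 + jωRC = 1 + j·879.6·35.1·1e-09 = 1 + j3.088e-05.
Step 4 — H = 1 - j3.088e-05.
Step 5 — Magnitude: |H| = 1 (-0.0 dB); phase: φ = -0.0°.

|H| = 1 (-0.0 dB), φ = -0.0°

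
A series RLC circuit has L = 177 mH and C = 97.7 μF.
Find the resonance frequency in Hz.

Step 1 — Resonance condition Im(Z)=0 gives ω₀ = 1/√(LC).
Step 2 — ω₀ = 1/√(0.177·9.77e-05) = 240.5 rad/s.
Step 3 — f₀ = ω₀/(2π) = 38.27 Hz.

f₀ = 38.27 Hz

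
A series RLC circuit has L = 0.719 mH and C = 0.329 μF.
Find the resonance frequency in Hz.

Step 1 — Resonance condition Im(Z)=0 gives ω₀ = 1/√(LC).
Step 2 — ω₀ = 1/√(0.000719·3.29e-07) = 6.502e+04 rad/s.
Step 3 — f₀ = ω₀/(2π) = 1.035e+04 Hz.

f₀ = 1.035e+04 Hz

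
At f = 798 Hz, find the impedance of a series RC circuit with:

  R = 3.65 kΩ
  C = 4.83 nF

Step 1 — Angular frequency: ω = 2π·f = 2π·798 = 5014 rad/s.
Step 2 — Component impedances:
  R: Z = R = 3650 Ω
  C: Z = 1/(jωC) = -j/(ω·C) = 0 - j4.129e+04 Ω
Step 3 — Series combination: Z_total = R + C = 3650 - j4.129e+04 Ω = 4.145e+04∠-84.9° Ω.

Z = 3650 - j4.129e+04 Ω = 4.145e+04∠-84.9° Ω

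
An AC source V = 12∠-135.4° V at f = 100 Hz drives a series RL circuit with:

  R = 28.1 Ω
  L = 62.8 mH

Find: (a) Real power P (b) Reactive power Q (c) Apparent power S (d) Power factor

Step 1 — Angular frequency: ω = 2π·f = 2π·100 = 628.3 rad/s.
Step 2 — Component impedances:
  R: Z = R = 28.1 Ω
  L: Z = jωL = j·628.3·0.0628 = 0 + j39.46 Ω
Step 3 — Series combination: Z_total = R + L = 28.1 + j39.46 Ω = 48.44∠54.5° Ω.
Step 4 — Source phasor: V = 12∠-135.4° V = -8.544 - j8.426 V.
Step 5 — Current: I = V / Z = -0.244 + j0.04278 A = 0.2477∠170.1° A.
Step 6 — Complex power: S = V·I* = 1.724 + j2.421 VA.
Step 7 — Real power: P = Re(S) = 1.724 W.
Step 8 — Reactive power: Q = Im(S) = 2.421 VAR.
Step 9 — Apparent power: |S| = 2.973 VA.
Step 10 — Power factor: PF = P/|S| = 0.5801 (lagging).

(a) P = 1.724 W  (b) Q = 2.421 VAR  (c) S = 2.973 VA  (d) PF = 0.5801 (lagging)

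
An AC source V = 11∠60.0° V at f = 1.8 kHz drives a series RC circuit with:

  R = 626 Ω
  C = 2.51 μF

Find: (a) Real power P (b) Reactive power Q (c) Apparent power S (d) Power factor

Step 1 — Angular frequency: ω = 2π·f = 2π·1800 = 1.131e+04 rad/s.
Step 2 — Component impedances:
  R: Z = R = 626 Ω
  C: Z = 1/(jωC) = -j/(ω·C) = 0 - j35.23 Ω
Step 3 — Series combination: Z_total = R + C = 626 - j35.23 Ω = 627∠-3.2° Ω.
Step 4 — Source phasor: V = 11∠60.0° V = 5.5 + j9.526 V.
Step 5 — Current: I = V / Z = 0.007905 + j0.01566 A = 0.01754∠63.2° A.
Step 6 — Complex power: S = V·I* = 0.1927 - j0.01084 VA.
Step 7 — Real power: P = Re(S) = 0.1927 W.
Step 8 — Reactive power: Q = Im(S) = -0.01084 VAR.
Step 9 — Apparent power: |S| = 0.193 VA.
Step 10 — Power factor: PF = P/|S| = 0.9984 (leading).

(a) P = 0.1927 W  (b) Q = -0.01084 VAR  (c) S = 0.193 VA  (d) PF = 0.9984 (leading)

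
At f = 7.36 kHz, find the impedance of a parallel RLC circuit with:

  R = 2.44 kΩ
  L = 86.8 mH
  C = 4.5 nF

Step 1 — Angular frequency: ω = 2π·f = 2π·7360 = 4.624e+04 rad/s.
Step 2 — Component impedances:
  R: Z = R = 2440 Ω
  L: Z = jωL = j·4.624e+04·0.0868 = 0 + j4014 Ω
  C: Z = 1/(jωC) = -j/(ω·C) = 0 - j4805 Ω
Step 3 — Parallel combination: 1/Z_total = 1/R + 1/L + 1/C; Z_total = 2416 + j241.8 Ω = 2428∠5.7° Ω.

Z = 2416 + j241.8 Ω = 2428∠5.7° Ω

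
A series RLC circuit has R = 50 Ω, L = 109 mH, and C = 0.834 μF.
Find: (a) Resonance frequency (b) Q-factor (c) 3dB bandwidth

Step 1 — Resonance condition Im(Z)=0 gives ω₀ = 1/√(LC).
Step 2 — ω₀ = 1/√(0.109·8.34e-07) = 3317 rad/s.
Step 3 — f₀ = ω₀/(2π) = 527.9 Hz.
Step 4 — Series Q: Q = ω₀L/R = 3317·0.109/50 = 7.23.
Step 5 — 3dB bandwidth: Δω = ω₀/Q = 458.7 rad/s; BW = Δω/(2π) = 73.01 Hz.

(a) f₀ = 527.9 Hz  (b) Q = 7.23  (c) BW = 73.01 Hz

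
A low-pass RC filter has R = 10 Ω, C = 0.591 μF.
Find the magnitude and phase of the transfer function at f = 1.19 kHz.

Step 1 — Angular frequency: ω = 2π·1190 = 7477 rad/s.
Step 2 — Transfer function: H(jω) = 1/(1 + jωRC).
Step 3 — Denominator: 1 + jωRC = 1 + j·7477·10·5.91e-07 = 1 + j0.04419.
Step 4 — H = 0.9981 - j0.0441.
Step 5 — Magnitude: |H| = 0.999 (-0.0 dB); phase: φ = -2.5°.

|H| = 0.999 (-0.0 dB), φ = -2.5°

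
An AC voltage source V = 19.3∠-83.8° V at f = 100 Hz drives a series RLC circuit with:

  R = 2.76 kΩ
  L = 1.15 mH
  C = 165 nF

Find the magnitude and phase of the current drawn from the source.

Step 1 — Angular frequency: ω = 2π·f = 2π·100 = 628.3 rad/s.
Step 2 — Component impedances:
  R: Z = R = 2760 Ω
  L: Z = jωL = j·628.3·0.00115 = 0 + j0.7226 Ω
  C: Z = 1/(jωC) = -j/(ω·C) = 0 - j9646 Ω
Step 3 — Series combination: Z_total = R + L + C = 2760 - j9645 Ω = 1.003e+04∠-74.0° Ω.
Step 4 — Source phasor: V = 19.3∠-83.8° V = 2.084 - j19.19 V.
Step 5 — Ohm's law: I = V / Z_total = (2.084 - j19.19) / (2760 - j9645) = 0.001896 - j0.0003264 A.
Step 6 — Convert to polar: |I| = 0.001924 A, ∠I = -9.8°.

I = 0.001924∠-9.8° A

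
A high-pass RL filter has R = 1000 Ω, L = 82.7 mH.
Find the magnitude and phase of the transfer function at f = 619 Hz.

Step 1 — Angular frequency: ω = 2π·619 = 3889 rad/s.
Step 2 — Transfer function: H(jω) = jωL/(R + jωL).
Step 3 — Numerator jωL = j·321.6; denominator R + jωL = 1000 + j321.6.
Step 4 — H = 0.09376 + j0.2915.
Step 5 — Magnitude: |H| = 0.3062 (-10.3 dB); phase: φ = 72.2°.

|H| = 0.3062 (-10.3 dB), φ = 72.2°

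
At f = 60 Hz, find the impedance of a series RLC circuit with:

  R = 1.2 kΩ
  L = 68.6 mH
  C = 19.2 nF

Step 1 — Angular frequency: ω = 2π·f = 2π·60 = 377 rad/s.
Step 2 — Component impedances:
  R: Z = R = 1200 Ω
  L: Z = jωL = j·377·0.0686 = 0 + j25.86 Ω
  C: Z = 1/(jωC) = -j/(ω·C) = 0 - j1.382e+05 Ω
Step 3 — Series combination: Z_total = R + L + C = 1200 - j1.381e+05 Ω = 1.381e+05∠-89.5° Ω.

Z = 1200 - j1.381e+05 Ω = 1.381e+05∠-89.5° Ω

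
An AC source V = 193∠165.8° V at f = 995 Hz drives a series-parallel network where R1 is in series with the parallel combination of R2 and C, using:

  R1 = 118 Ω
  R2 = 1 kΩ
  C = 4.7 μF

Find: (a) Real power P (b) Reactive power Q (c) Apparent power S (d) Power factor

Step 1 — Angular frequency: ω = 2π·f = 2π·995 = 6252 rad/s.
Step 2 — Component impedances:
  R1: Z = R = 118 Ω
  R2: Z = R = 1000 Ω
  C: Z = 1/(jωC) = -j/(ω·C) = 0 - j34.03 Ω
Step 3 — Parallel branch: R2 || C = 1/(1/R2 + 1/C) = 1.157 - j33.99 Ω.
Step 4 — Series with R1: Z_total = R1 + (R2 || C) = 119.2 - j33.99 Ω = 123.9∠-15.9° Ω.
Step 5 — Source phasor: V = 193∠165.8° V = -187.1 + j47.34 V.
Step 6 — Current: I = V / Z = -1.557 - j0.04682 A = 1.558∠-178.3° A.
Step 7 — Complex power: S = V·I* = 289.1 - j82.47 VA.
Step 8 — Real power: P = Re(S) = 289.1 W.
Step 9 — Reactive power: Q = Im(S) = -82.47 VAR.
Step 10 — Apparent power: |S| = 300.6 VA.
Step 11 — Power factor: PF = P/|S| = 0.9616 (leading).

(a) P = 289.1 W  (b) Q = -82.47 VAR  (c) S = 300.6 VA  (d) PF = 0.9616 (leading)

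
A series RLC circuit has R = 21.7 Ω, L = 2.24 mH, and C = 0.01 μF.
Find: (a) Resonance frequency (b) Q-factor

Step 1 — Resonance condition Im(Z)=0 gives ω₀ = 1/√(LC).
Step 2 — ω₀ = 1/√(0.00224·1e-08) = 2.113e+05 rad/s.
Step 3 — f₀ = ω₀/(2π) = 3.363e+04 Hz.
Step 4 — Series Q: Q = ω₀L/R = 2.113e+05·0.00224/21.7 = 21.81.

(a) f₀ = 3.363e+04 Hz  (b) Q = 21.81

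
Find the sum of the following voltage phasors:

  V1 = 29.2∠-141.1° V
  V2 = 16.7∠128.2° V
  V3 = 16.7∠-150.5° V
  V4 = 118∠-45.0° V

Step 1 — Convert each phasor to rectangular form:
  V1 = 29.2·(cos(-141.1°) + j·sin(-141.1°)) = -22.72 - j18.34 V
  V2 = 16.7·(cos(128.2°) + j·sin(128.2°)) = -10.33 + j13.12 V
  V3 = 16.7·(cos(-150.5°) + j·sin(-150.5°)) = -14.53 - j8.223 V
  V4 = 118·(cos(-45.0°) + j·sin(-45.0°)) = 83.44 - j83.44 V
Step 2 — Sum components: V_total = 35.85 - j96.87 V.
Step 3 — Convert to polar: |V_total| = 103.3 V, ∠V_total = -69.7°.

V_total = 103.3∠-69.7° V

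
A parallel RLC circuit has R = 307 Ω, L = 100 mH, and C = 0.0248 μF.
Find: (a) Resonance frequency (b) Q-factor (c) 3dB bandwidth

Step 1 — Resonance: ω₀ = 1/√(LC) = 1/√(0.1·2.48e-08) = 2.008e+04 rad/s.
Step 2 — f₀ = ω₀/(2π) = 3196 Hz.
Step 3 — Parallel Q: Q = R/(ω₀L) = 307/(2.008e+04·0.1) = 0.1529.
Step 4 — Bandwidth: Δω = ω₀/Q = 1.313e+05 rad/s; BW = Δω/(2π) = 2.09e+04 Hz.

(a) f₀ = 3196 Hz  (b) Q = 0.1529  (c) BW = 2.09e+04 Hz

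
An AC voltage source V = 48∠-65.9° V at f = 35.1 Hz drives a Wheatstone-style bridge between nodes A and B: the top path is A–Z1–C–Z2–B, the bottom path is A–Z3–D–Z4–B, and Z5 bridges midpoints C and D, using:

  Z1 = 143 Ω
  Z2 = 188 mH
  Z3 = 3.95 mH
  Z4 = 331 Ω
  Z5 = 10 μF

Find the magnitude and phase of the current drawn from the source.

Step 1 — Angular frequency: ω = 2π·f = 2π·35.1 = 220.5 rad/s.
Step 2 — Component impedances:
  Z1: Z = R = 143 Ω
  Z2: Z = jωL = j·220.5·0.188 = 0 + j41.46 Ω
  Z3: Z = jωL = j·220.5·0.00395 = 0 + j0.8711 Ω
  Z4: Z = R = 331 Ω
  Z5: Z = 1/(jωC) = -j/(ω·C) = 0 - j453.4 Ω
Step 3 — Bridge requires nodal analysis (the Z5 bridge couples midpoints C and D, so the two paths cannot be reduced to a simple series/parallel combination). Setting node B to ground and injecting 1 A at node A, the 3-node admittance system at A, C, D solves to V_A = Z_AB = 93.25 + j0.2965 Ω = 93.25∠0.2° Ω.
Step 4 — Source phasor: V = 48∠-65.9° V = 19.6 - j43.82 V.
Step 5 — Ohm's law: I = V / Z_total = (19.6 - j43.82) / (93.25 + j0.2965) = 0.2087 - j0.4705 A.
Step 6 — Convert to polar: |I| = 0.5147 A, ∠I = -66.1°.

I = 0.5147∠-66.1° A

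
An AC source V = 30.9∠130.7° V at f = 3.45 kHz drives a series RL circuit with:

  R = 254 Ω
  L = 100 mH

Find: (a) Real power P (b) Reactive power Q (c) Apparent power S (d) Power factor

Step 1 — Angular frequency: ω = 2π·f = 2π·3450 = 2.168e+04 rad/s.
Step 2 — Component impedances:
  R: Z = R = 254 Ω
  L: Z = jωL = j·2.168e+04·0.1 = 0 + j2168 Ω
Step 3 — Series combination: Z_total = R + L = 254 + j2168 Ω = 2183∠83.3° Ω.
Step 4 — Source phasor: V = 30.9∠130.7° V = -20.15 + j23.43 V.
Step 5 — Current: I = V / Z = 0.009586 + j0.01042 A = 0.01416∠47.4° A.
Step 6 — Complex power: S = V·I* = 0.05091 + j0.4345 VA.
Step 7 — Real power: P = Re(S) = 0.05091 W.
Step 8 — Reactive power: Q = Im(S) = 0.4345 VAR.
Step 9 — Apparent power: |S| = 0.4375 VA.
Step 10 — Power factor: PF = P/|S| = 0.1164 (lagging).

(a) P = 0.05091 W  (b) Q = 0.4345 VAR  (c) S = 0.4375 VA  (d) PF = 0.1164 (lagging)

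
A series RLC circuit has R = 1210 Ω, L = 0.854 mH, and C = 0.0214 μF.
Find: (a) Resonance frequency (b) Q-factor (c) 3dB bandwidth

Step 1 — Resonance: ω₀ = 1/√(LC) = 1/√(0.000854·2.14e-08) = 2.339e+05 rad/s.
Step 2 — f₀ = ω₀/(2π) = 3.723e+04 Hz.
Step 3 — Series Q: Q = ω₀L/R = 2.339e+05·0.000854/1210 = 0.1651.
Step 4 — Bandwidth: Δω = ω₀/Q = 1.417e+06 rad/s; BW = Δω/(2π) = 2.255e+05 Hz.

(a) f₀ = 3.723e+04 Hz  (b) Q = 0.1651  (c) BW = 2.255e+05 Hz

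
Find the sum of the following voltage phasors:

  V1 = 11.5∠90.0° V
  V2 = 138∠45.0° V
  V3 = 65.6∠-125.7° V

Step 1 — Convert each phasor to rectangular form:
  V1 = 11.5·(cos(90.0°) + j·sin(90.0°)) = 0 + j11.5 V
  V2 = 138·(cos(45.0°) + j·sin(45.0°)) = 97.58 + j97.58 V
  V3 = 65.6·(cos(-125.7°) + j·sin(-125.7°)) = -38.28 - j53.27 V
Step 2 — Sum components: V_total = 59.3 + j55.81 V.
Step 3 — Convert to polar: |V_total| = 81.43 V, ∠V_total = 43.3°.

V_total = 81.43∠43.3° V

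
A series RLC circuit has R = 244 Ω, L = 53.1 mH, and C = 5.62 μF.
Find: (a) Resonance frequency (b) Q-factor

Step 1 — Resonance condition Im(Z)=0 gives ω₀ = 1/√(LC).
Step 2 — ω₀ = 1/√(0.0531·5.62e-06) = 1831 rad/s.
Step 3 — f₀ = ω₀/(2π) = 291.3 Hz.
Step 4 — Series Q: Q = ω₀L/R = 1831·0.0531/244 = 0.3984.

(a) f₀ = 291.3 Hz  (b) Q = 0.3984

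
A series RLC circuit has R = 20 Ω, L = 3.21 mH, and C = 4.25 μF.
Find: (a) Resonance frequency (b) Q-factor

Step 1 — Resonance condition Im(Z)=0 gives ω₀ = 1/√(LC).
Step 2 — ω₀ = 1/√(0.00321·4.25e-06) = 8562 rad/s.
Step 3 — f₀ = ω₀/(2π) = 1363 Hz.
Step 4 — Series Q: Q = ω₀L/R = 8562·0.00321/20 = 1.374.

(a) f₀ = 1363 Hz  (b) Q = 1.374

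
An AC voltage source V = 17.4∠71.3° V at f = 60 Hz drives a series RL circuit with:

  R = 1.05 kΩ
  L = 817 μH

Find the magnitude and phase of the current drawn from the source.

Step 1 — Angular frequency: ω = 2π·f = 2π·60 = 377 rad/s.
Step 2 — Component impedances:
  R: Z = R = 1050 Ω
  L: Z = jωL = j·377·0.000817 = 0 + j0.308 Ω
Step 3 — Series combination: Z_total = R + L = 1050 + j0.308 Ω = 1050∠0.0° Ω.
Step 4 — Source phasor: V = 17.4∠71.3° V = 5.579 + j16.48 V.
Step 5 — Ohm's law: I = V / Z_total = (5.579 + j16.48) / (1050 + j0.308) = 0.005318 + j0.0157 A.
Step 6 — Convert to polar: |I| = 0.01657 A, ∠I = 71.3°.

I = 0.01657∠71.3° A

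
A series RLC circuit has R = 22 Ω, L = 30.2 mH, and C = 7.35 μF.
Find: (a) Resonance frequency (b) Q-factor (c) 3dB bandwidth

Step 1 — Resonance: ω₀ = 1/√(LC) = 1/√(0.0302·7.35e-06) = 2123 rad/s.
Step 2 — f₀ = ω₀/(2π) = 337.8 Hz.
Step 3 — Series Q: Q = ω₀L/R = 2123·0.0302/22 = 2.914.
Step 4 — Bandwidth: Δω = ω₀/Q = 728.5 rad/s; BW = Δω/(2π) = 115.9 Hz.

(a) f₀ = 337.8 Hz  (b) Q = 2.914  (c) BW = 115.9 Hz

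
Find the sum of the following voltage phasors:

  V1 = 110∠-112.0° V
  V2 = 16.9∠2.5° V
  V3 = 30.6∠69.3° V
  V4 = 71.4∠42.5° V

Step 1 — Convert each phasor to rectangular form:
  V1 = 110·(cos(-112.0°) + j·sin(-112.0°)) = -41.21 - j102 V
  V2 = 16.9·(cos(2.5°) + j·sin(2.5°)) = 16.88 + j0.7372 V
  V3 = 30.6·(cos(69.3°) + j·sin(69.3°)) = 10.82 + j28.62 V
  V4 = 71.4·(cos(42.5°) + j·sin(42.5°)) = 52.64 + j48.24 V
Step 2 — Sum components: V_total = 39.14 - j24.39 V.
Step 3 — Convert to polar: |V_total| = 46.11 V, ∠V_total = -31.9°.

V_total = 46.11∠-31.9° V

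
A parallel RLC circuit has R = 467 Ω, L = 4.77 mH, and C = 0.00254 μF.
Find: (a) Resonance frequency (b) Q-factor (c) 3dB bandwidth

Step 1 — Resonance: ω₀ = 1/√(LC) = 1/√(0.00477·2.54e-09) = 2.873e+05 rad/s.
Step 2 — f₀ = ω₀/(2π) = 4.572e+04 Hz.
Step 3 — Parallel Q: Q = R/(ω₀L) = 467/(2.873e+05·0.00477) = 0.3408.
Step 4 — Bandwidth: Δω = ω₀/Q = 8.43e+05 rad/s; BW = Δω/(2π) = 1.342e+05 Hz.

(a) f₀ = 4.572e+04 Hz  (b) Q = 0.3408  (c) BW = 1.342e+05 Hz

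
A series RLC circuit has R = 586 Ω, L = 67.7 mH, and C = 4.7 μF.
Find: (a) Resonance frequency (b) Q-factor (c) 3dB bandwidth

Step 1 — Resonance: ω₀ = 1/√(LC) = 1/√(0.0677·4.7e-06) = 1773 rad/s.
Step 2 — f₀ = ω₀/(2π) = 282.1 Hz.
Step 3 — Series Q: Q = ω₀L/R = 1773·0.0677/586 = 0.2048.
Step 4 — Bandwidth: Δω = ω₀/Q = 8656 rad/s; BW = Δω/(2π) = 1378 Hz.

(a) f₀ = 282.1 Hz  (b) Q = 0.2048  (c) BW = 1378 Hz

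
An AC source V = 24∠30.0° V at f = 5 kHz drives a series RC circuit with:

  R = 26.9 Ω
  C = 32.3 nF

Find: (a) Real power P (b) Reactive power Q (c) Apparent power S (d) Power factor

Step 1 — Angular frequency: ω = 2π·f = 2π·5000 = 3.142e+04 rad/s.
Step 2 — Component impedances:
  R: Z = R = 26.9 Ω
  C: Z = 1/(jωC) = -j/(ω·C) = 0 - j985.5 Ω
Step 3 — Series combination: Z_total = R + C = 26.9 - j985.5 Ω = 985.8∠-88.4° Ω.
Step 4 — Source phasor: V = 24∠30.0° V = 20.78 + j12 V.
Step 5 — Current: I = V / Z = -0.01159 + j0.02141 A = 0.02434∠118.4° A.
Step 6 — Complex power: S = V·I* = 0.01594 - j0.5841 VA.
Step 7 — Real power: P = Re(S) = 0.01594 W.
Step 8 — Reactive power: Q = Im(S) = -0.5841 VAR.
Step 9 — Apparent power: |S| = 0.5843 VA.
Step 10 — Power factor: PF = P/|S| = 0.02729 (leading).

(a) P = 0.01594 W  (b) Q = -0.5841 VAR  (c) S = 0.5843 VA  (d) PF = 0.02729 (leading)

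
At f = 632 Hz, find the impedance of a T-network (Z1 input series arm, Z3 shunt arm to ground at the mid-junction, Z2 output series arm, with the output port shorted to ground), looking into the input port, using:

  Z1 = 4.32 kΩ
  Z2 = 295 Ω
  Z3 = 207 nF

Step 1 — Angular frequency: ω = 2π·f = 2π·632 = 3971 rad/s.
Step 2 — Component impedances:
  Z1: Z = R = 4320 Ω
  Z2: Z = R = 295 Ω
  Z3: Z = 1/(jωC) = -j/(ω·C) = 0 - j1217 Ω
Step 3 — With the output port shorted to ground, the output series arm Z2 runs from the junction to ground; the shunt arm Z3 also runs from the junction to ground. They appear in parallel: Z3 || Z2 = 278.6 - j67.56 Ω.
Step 4 — Series with input arm Z1: Z_in = Z1 + (Z3 || Z2) = 4599 - j67.56 Ω = 4599∠-0.8° Ω.

Z = 4599 - j67.56 Ω = 4599∠-0.8° Ω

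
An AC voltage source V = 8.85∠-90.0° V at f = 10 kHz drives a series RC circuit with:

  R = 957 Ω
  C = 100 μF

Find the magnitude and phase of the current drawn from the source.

Step 1 — Angular frequency: ω = 2π·f = 2π·1e+04 = 6.283e+04 rad/s.
Step 2 — Component impedances:
  R: Z = R = 957 Ω
  C: Z = 1/(jωC) = -j/(ω·C) = 0 - j0.1592 Ω
Step 3 — Series combination: Z_total = R + C = 957 - j0.1592 Ω = 957∠-0.0° Ω.
Step 4 — Source phasor: V = 8.85∠-90.0° V = 0 - j8.85 V.
Step 5 — Ohm's law: I = V / Z_total = (0 - j8.85) / (957 - j0.1592) = 1.538e-06 - j0.009248 A.
Step 6 — Convert to polar: |I| = 0.009248 A, ∠I = -90.0°.

I = 0.009248∠-90.0° A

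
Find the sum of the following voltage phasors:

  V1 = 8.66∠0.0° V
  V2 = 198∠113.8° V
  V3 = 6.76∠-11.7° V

Step 1 — Convert each phasor to rectangular form:
  V1 = 8.66·(cos(0.0°) + j·sin(0.0°)) = 8.66 V
  V2 = 198·(cos(113.8°) + j·sin(113.8°)) = -79.9 + j181.2 V
  V3 = 6.76·(cos(-11.7°) + j·sin(-11.7°)) = 6.62 - j1.371 V
Step 2 — Sum components: V_total = -64.62 + j179.8 V.
Step 3 — Convert to polar: |V_total| = 191.1 V, ∠V_total = 109.8°.

V_total = 191.1∠109.8° V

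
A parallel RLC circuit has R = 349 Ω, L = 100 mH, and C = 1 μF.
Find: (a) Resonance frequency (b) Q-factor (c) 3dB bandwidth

Step 1 — Resonance: ω₀ = 1/√(LC) = 1/√(0.1·1e-06) = 3162 rad/s.
Step 2 — f₀ = ω₀/(2π) = 503.3 Hz.
Step 3 — Parallel Q: Q = R/(ω₀L) = 349/(3162·0.1) = 1.104.
Step 4 — Bandwidth: Δω = ω₀/Q = 2865 rad/s; BW = Δω/(2π) = 456 Hz.

(a) f₀ = 503.3 Hz  (b) Q = 1.104  (c) BW = 456 Hz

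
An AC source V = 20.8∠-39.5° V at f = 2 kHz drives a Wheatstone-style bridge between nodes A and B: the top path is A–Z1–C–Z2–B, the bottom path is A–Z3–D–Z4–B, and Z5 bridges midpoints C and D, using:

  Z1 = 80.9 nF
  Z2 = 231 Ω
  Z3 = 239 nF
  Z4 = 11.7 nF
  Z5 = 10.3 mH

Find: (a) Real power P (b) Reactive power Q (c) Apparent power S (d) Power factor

Step 1 — Angular frequency: ω = 2π·f = 2π·2000 = 1.257e+04 rad/s.
Step 2 — Component impedances:
  Z1: Z = 1/(jωC) = -j/(ω·C) = 0 - j983.7 Ω
  Z2: Z = R = 231 Ω
  Z3: Z = 1/(jωC) = -j/(ω·C) = 0 - j333 Ω
  Z4: Z = 1/(jωC) = -j/(ω·C) = 0 - j6801 Ω
  Z5: Z = jωL = j·1.257e+04·0.0103 = 0 + j129.4 Ω
Step 3 — Bridge requires nodal analysis (the Z5 bridge couples midpoints C and D, so the two paths cannot be reduced to a simple series/parallel combination). Setting node B to ground and injecting 1 A at node A, the 3-node admittance system at A, C, D solves to V_A = Z_AB = 238.2 - j175.2 Ω = 295.7∠-36.3° Ω.
Step 4 — Source phasor: V = 20.8∠-39.5° V = 16.05 - j13.23 V.
Step 5 — Current: I = V / Z = 0.07024 - j0.003891 A = 0.07034∠-3.2° A.
Step 6 — Complex power: S = V·I* = 1.179 - j0.8668 VA.
Step 7 — Real power: P = Re(S) = 1.179 W.
Step 8 — Reactive power: Q = Im(S) = -0.8668 VAR.
Step 9 — Apparent power: |S| = 1.463 VA.
Step 10 — Power factor: PF = P/|S| = 0.8056 (leading).

(a) P = 1.179 W  (b) Q = -0.8668 VAR  (c) S = 1.463 VA  (d) PF = 0.8056 (leading)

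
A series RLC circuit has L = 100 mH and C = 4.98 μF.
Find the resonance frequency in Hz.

Step 1 — Resonance condition Im(Z)=0 gives ω₀ = 1/√(LC).
Step 2 — ω₀ = 1/√(0.1·4.98e-06) = 1417 rad/s.
Step 3 — f₀ = ω₀/(2π) = 225.5 Hz.

f₀ = 225.5 Hz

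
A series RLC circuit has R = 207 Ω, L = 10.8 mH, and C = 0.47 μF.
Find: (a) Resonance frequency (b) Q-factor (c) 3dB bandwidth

Step 1 — Resonance: ω₀ = 1/√(LC) = 1/√(0.0108·4.7e-07) = 1.404e+04 rad/s.
Step 2 — f₀ = ω₀/(2π) = 2234 Hz.
Step 3 — Series Q: Q = ω₀L/R = 1.404e+04·0.0108/207 = 0.7323.
Step 4 — Bandwidth: Δω = ω₀/Q = 1.917e+04 rad/s; BW = Δω/(2π) = 3050 Hz.

(a) f₀ = 2234 Hz  (b) Q = 0.7323  (c) BW = 3050 Hz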